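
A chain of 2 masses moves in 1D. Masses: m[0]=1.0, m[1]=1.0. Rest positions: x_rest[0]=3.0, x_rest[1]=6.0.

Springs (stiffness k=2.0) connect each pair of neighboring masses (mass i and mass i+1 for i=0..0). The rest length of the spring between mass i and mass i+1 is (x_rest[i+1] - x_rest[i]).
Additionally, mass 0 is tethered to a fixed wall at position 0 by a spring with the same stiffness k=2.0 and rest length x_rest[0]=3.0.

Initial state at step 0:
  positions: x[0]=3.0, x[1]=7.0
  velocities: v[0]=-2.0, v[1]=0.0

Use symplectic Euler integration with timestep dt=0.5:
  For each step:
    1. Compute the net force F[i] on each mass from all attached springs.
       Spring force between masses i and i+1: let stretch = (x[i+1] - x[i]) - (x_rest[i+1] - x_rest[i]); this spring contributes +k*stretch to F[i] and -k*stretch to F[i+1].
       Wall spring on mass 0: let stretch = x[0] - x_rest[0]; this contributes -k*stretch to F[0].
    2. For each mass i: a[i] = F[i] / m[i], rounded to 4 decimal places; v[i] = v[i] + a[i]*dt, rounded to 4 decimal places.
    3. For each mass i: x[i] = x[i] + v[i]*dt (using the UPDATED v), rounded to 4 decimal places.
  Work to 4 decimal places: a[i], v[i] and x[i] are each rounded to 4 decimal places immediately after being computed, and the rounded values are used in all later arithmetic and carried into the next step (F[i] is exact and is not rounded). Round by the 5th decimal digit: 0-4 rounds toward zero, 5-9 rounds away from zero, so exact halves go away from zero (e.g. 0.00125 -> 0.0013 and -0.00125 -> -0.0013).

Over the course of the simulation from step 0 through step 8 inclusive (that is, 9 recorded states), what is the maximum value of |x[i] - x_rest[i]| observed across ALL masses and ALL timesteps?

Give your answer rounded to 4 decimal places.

Answer: 1.5625

Derivation:
Step 0: x=[3.0000 7.0000] v=[-2.0000 0.0000]
Step 1: x=[2.5000 6.5000] v=[-1.0000 -1.0000]
Step 2: x=[2.7500 5.5000] v=[0.5000 -2.0000]
Step 3: x=[3.0000 4.6250] v=[0.5000 -1.7500]
Step 4: x=[2.5625 4.4375] v=[-0.8750 -0.3750]
Step 5: x=[1.7813 4.8125] v=[-1.5625 0.7500]
Step 6: x=[1.6250 5.1719] v=[-0.3126 0.7188]
Step 7: x=[2.4297 5.2579] v=[1.6093 0.1719]
Step 8: x=[3.4336 5.4298] v=[2.0078 0.3437]
Max displacement = 1.5625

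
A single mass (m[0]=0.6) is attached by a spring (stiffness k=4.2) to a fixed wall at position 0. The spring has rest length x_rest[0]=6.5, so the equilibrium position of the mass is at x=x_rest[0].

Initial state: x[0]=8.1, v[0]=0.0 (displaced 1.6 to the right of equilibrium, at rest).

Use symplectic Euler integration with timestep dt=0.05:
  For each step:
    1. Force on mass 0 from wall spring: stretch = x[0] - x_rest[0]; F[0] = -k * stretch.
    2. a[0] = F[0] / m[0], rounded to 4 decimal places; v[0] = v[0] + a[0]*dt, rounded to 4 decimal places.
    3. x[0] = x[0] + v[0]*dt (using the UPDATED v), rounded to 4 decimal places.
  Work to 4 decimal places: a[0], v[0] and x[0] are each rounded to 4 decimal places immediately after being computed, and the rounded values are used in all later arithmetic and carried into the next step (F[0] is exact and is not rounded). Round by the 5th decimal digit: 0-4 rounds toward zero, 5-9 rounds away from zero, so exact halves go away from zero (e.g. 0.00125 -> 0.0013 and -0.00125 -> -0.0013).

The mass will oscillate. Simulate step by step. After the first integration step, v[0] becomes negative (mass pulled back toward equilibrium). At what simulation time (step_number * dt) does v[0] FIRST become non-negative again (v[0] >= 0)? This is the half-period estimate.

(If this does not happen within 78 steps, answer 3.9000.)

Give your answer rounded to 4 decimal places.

Answer: 1.2000

Derivation:
Step 0: x=[8.1000] v=[0.0000]
Step 1: x=[8.0720] v=[-0.5600]
Step 2: x=[8.0165] v=[-1.1102]
Step 3: x=[7.9345] v=[-1.6410]
Step 4: x=[7.8273] v=[-2.1431]
Step 5: x=[7.6969] v=[-2.6077]
Step 6: x=[7.5456] v=[-3.0266]
Step 7: x=[7.3760] v=[-3.3926]
Step 8: x=[7.1910] v=[-3.6992]
Step 9: x=[6.9939] v=[-3.9411]
Step 10: x=[6.7882] v=[-4.1140]
Step 11: x=[6.5775] v=[-4.2149]
Step 12: x=[6.3654] v=[-4.2420]
Step 13: x=[6.1557] v=[-4.1949]
Step 14: x=[5.9520] v=[-4.0744]
Step 15: x=[5.7579] v=[-3.8826]
Step 16: x=[5.5768] v=[-3.6229]
Step 17: x=[5.4118] v=[-3.2998]
Step 18: x=[5.2659] v=[-2.9189]
Step 19: x=[5.1416] v=[-2.4870]
Step 20: x=[5.0410] v=[-2.0116]
Step 21: x=[4.9660] v=[-1.5010]
Step 22: x=[4.9178] v=[-0.9641]
Step 23: x=[4.8973] v=[-0.4103]
Step 24: x=[4.9048] v=[0.1506]
First v>=0 after going negative at step 24, time=1.2000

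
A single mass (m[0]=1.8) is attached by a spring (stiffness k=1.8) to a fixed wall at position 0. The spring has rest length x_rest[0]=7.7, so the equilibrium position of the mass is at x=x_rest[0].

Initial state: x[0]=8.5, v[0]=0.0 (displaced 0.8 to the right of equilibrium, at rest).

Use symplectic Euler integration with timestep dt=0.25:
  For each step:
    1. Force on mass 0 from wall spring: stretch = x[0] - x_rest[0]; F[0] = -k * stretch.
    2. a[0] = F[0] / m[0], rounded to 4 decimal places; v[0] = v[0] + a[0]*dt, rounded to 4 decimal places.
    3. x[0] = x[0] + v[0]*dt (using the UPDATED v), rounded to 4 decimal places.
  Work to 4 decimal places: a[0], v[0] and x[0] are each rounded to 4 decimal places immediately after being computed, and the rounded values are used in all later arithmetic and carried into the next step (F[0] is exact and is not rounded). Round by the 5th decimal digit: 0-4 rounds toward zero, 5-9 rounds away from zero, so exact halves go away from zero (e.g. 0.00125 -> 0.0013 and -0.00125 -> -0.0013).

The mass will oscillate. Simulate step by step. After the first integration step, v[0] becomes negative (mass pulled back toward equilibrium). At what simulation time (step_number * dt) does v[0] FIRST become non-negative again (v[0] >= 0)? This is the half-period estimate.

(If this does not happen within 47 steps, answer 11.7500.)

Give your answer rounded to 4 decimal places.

Step 0: x=[8.5000] v=[0.0000]
Step 1: x=[8.4500] v=[-0.2000]
Step 2: x=[8.3531] v=[-0.3875]
Step 3: x=[8.2154] v=[-0.5508]
Step 4: x=[8.0455] v=[-0.6797]
Step 5: x=[7.8540] v=[-0.7661]
Step 6: x=[7.6529] v=[-0.8046]
Step 7: x=[7.4547] v=[-0.7928]
Step 8: x=[7.2718] v=[-0.7315]
Step 9: x=[7.1157] v=[-0.6245]
Step 10: x=[6.9961] v=[-0.4784]
Step 11: x=[6.9205] v=[-0.3024]
Step 12: x=[6.8936] v=[-0.1075]
Step 13: x=[6.9171] v=[0.0941]
First v>=0 after going negative at step 13, time=3.2500

Answer: 3.2500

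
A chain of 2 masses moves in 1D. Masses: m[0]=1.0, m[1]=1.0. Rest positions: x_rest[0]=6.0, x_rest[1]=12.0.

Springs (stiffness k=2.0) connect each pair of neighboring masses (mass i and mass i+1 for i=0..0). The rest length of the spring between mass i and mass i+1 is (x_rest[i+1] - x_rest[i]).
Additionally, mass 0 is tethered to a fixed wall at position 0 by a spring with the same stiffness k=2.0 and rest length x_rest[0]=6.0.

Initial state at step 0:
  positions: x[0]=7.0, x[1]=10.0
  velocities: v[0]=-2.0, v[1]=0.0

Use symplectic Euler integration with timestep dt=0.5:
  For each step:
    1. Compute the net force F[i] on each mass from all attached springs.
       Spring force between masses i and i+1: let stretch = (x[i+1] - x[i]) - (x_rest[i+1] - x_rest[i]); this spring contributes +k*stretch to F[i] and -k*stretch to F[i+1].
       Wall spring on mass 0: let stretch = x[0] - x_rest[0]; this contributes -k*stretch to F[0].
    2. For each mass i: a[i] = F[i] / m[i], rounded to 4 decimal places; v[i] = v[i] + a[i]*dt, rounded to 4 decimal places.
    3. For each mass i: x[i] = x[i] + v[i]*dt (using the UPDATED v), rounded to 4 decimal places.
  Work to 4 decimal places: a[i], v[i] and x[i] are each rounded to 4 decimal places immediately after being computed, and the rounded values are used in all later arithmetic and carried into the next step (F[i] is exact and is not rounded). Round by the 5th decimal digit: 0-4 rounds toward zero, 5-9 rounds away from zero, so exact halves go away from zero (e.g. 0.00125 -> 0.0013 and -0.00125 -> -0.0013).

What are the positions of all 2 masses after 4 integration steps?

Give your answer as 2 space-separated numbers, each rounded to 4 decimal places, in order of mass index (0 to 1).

Answer: 7.7500 10.0625

Derivation:
Step 0: x=[7.0000 10.0000] v=[-2.0000 0.0000]
Step 1: x=[4.0000 11.5000] v=[-6.0000 3.0000]
Step 2: x=[2.7500 12.2500] v=[-2.5000 1.5000]
Step 3: x=[4.8750 11.2500] v=[4.2500 -2.0000]
Step 4: x=[7.7500 10.0625] v=[5.7500 -2.3750]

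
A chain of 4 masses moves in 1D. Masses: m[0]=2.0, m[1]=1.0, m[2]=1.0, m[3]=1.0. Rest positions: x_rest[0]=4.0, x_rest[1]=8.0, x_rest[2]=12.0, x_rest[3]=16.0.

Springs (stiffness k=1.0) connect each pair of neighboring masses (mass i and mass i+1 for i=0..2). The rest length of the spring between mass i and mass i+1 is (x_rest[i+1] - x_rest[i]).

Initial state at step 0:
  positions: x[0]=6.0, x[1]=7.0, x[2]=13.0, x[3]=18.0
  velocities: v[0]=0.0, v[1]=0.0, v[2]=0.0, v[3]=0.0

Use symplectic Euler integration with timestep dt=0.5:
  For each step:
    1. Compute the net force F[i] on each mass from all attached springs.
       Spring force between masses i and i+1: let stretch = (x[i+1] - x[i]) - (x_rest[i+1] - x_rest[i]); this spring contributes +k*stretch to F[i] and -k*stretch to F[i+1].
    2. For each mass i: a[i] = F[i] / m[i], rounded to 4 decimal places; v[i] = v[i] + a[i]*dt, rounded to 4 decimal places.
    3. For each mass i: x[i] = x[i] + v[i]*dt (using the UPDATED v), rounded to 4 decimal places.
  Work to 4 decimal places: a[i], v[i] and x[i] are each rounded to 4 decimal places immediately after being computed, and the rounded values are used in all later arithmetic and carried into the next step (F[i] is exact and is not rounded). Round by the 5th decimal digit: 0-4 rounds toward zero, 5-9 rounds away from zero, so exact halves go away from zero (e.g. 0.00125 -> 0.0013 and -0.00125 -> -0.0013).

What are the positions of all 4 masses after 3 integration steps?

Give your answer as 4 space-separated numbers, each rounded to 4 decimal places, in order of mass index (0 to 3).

Step 0: x=[6.0000 7.0000 13.0000 18.0000] v=[0.0000 0.0000 0.0000 0.0000]
Step 1: x=[5.6250 8.2500 12.7500 17.7500] v=[-0.7500 2.5000 -0.5000 -0.5000]
Step 2: x=[5.0781 9.9688 12.6250 17.2500] v=[-1.0938 3.4375 -0.2500 -1.0000]
Step 3: x=[4.6426 11.1290 12.9922 16.5938] v=[-0.8711 2.3203 0.7344 -1.3125]

Answer: 4.6426 11.1290 12.9922 16.5938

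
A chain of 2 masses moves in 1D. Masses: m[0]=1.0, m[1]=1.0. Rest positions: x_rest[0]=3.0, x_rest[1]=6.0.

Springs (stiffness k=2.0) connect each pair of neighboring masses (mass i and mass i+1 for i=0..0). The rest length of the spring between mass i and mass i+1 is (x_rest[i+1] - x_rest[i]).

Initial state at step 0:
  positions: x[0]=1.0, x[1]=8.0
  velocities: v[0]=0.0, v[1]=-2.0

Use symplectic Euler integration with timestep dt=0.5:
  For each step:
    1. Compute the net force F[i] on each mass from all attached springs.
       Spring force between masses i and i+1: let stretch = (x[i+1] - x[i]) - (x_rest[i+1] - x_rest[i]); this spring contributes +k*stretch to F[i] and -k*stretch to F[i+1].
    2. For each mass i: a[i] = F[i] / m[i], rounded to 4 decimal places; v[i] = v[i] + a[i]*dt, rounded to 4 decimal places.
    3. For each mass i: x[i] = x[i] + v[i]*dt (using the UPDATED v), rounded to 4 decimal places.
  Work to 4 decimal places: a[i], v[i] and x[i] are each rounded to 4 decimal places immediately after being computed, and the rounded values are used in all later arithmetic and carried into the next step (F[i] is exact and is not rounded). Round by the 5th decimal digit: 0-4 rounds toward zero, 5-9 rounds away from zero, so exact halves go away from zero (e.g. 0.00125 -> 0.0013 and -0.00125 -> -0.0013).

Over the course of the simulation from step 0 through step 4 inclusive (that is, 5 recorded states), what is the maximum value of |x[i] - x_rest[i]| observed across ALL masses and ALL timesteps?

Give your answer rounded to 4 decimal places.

Step 0: x=[1.0000 8.0000] v=[0.0000 -2.0000]
Step 1: x=[3.0000 5.0000] v=[4.0000 -6.0000]
Step 2: x=[4.5000 2.5000] v=[3.0000 -5.0000]
Step 3: x=[3.5000 2.5000] v=[-2.0000 0.0000]
Step 4: x=[0.5000 4.5000] v=[-6.0000 4.0000]
Max displacement = 3.5000

Answer: 3.5000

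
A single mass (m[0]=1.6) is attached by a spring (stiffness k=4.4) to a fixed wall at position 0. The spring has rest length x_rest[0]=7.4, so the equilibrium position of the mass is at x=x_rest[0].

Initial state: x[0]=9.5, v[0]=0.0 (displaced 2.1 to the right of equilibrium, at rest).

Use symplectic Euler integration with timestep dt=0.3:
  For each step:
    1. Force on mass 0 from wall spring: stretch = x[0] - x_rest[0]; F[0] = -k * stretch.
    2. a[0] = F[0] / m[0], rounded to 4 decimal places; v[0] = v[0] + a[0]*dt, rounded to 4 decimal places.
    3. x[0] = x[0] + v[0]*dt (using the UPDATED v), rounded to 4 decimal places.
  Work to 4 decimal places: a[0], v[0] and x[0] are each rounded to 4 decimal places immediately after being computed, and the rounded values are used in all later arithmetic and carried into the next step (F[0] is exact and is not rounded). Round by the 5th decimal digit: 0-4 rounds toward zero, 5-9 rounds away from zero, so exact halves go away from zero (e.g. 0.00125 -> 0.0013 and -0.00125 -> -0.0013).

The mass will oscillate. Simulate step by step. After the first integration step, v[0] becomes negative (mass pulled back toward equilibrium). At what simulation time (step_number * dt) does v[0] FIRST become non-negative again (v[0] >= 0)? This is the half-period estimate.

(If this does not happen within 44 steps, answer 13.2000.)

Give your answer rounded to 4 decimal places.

Step 0: x=[9.5000] v=[0.0000]
Step 1: x=[8.9803] v=[-1.7325]
Step 2: x=[8.0694] v=[-3.0362]
Step 3: x=[6.9929] v=[-3.5885]
Step 4: x=[6.0171] v=[-3.2527]
Step 5: x=[5.3836] v=[-2.1118]
Step 6: x=[5.2491] v=[-0.4483]
Step 7: x=[5.6470] v=[1.3262]
First v>=0 after going negative at step 7, time=2.1000

Answer: 2.1000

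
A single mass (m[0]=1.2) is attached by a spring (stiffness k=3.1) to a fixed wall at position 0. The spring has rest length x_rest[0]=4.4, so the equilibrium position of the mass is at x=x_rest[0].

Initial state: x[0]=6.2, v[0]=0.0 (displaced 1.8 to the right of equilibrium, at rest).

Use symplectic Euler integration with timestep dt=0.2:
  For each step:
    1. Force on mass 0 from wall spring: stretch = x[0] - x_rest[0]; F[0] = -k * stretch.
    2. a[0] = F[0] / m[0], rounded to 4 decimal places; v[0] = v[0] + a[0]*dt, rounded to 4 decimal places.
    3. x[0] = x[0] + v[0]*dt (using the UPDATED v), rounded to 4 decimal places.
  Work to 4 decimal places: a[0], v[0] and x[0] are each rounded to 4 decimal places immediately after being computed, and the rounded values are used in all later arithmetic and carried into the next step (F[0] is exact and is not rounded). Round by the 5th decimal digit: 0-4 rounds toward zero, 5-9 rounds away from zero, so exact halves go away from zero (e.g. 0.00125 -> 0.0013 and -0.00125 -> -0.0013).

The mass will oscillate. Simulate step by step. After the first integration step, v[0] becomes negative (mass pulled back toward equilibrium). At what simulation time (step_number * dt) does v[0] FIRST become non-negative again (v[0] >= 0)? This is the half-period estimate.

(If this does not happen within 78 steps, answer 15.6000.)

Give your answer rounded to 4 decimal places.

Answer: 2.0000

Derivation:
Step 0: x=[6.2000] v=[0.0000]
Step 1: x=[6.0140] v=[-0.9300]
Step 2: x=[5.6612] v=[-1.7639]
Step 3: x=[5.1781] v=[-2.4155]
Step 4: x=[4.6146] v=[-2.8175]
Step 5: x=[4.0289] v=[-2.9284]
Step 6: x=[3.4816] v=[-2.7367]
Step 7: x=[3.0292] v=[-2.2622]
Step 8: x=[2.7184] v=[-1.5540]
Step 9: x=[2.5814] v=[-0.6852]
Step 10: x=[2.6323] v=[0.2544]
First v>=0 after going negative at step 10, time=2.0000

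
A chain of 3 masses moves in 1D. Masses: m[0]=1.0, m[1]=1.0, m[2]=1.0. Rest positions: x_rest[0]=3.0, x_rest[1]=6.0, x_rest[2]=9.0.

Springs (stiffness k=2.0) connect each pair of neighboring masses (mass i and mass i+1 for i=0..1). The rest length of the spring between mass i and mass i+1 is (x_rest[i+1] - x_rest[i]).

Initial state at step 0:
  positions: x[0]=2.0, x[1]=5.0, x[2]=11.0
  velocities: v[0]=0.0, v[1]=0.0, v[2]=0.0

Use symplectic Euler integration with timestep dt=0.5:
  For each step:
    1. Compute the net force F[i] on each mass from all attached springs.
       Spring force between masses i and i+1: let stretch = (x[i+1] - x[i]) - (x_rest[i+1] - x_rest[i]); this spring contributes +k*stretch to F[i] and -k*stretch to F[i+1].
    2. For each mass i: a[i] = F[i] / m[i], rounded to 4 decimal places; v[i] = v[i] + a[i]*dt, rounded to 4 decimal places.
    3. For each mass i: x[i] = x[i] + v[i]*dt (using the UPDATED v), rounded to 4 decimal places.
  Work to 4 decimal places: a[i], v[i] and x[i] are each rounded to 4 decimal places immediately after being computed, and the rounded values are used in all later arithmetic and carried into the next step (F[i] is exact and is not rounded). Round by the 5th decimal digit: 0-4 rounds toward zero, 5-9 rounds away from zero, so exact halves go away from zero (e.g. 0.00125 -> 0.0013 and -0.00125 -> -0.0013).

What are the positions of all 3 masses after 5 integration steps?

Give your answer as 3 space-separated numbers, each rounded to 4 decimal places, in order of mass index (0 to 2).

Answer: 4.4375 5.2813 8.2813

Derivation:
Step 0: x=[2.0000 5.0000 11.0000] v=[0.0000 0.0000 0.0000]
Step 1: x=[2.0000 6.5000 9.5000] v=[0.0000 3.0000 -3.0000]
Step 2: x=[2.7500 7.2500 8.0000] v=[1.5000 1.5000 -3.0000]
Step 3: x=[4.2500 6.1250 7.6250] v=[3.0000 -2.2500 -0.7500]
Step 4: x=[5.1875 4.8125 8.0000] v=[1.8750 -2.6250 0.7500]
Step 5: x=[4.4375 5.2813 8.2813] v=[-1.5000 0.9375 0.5625]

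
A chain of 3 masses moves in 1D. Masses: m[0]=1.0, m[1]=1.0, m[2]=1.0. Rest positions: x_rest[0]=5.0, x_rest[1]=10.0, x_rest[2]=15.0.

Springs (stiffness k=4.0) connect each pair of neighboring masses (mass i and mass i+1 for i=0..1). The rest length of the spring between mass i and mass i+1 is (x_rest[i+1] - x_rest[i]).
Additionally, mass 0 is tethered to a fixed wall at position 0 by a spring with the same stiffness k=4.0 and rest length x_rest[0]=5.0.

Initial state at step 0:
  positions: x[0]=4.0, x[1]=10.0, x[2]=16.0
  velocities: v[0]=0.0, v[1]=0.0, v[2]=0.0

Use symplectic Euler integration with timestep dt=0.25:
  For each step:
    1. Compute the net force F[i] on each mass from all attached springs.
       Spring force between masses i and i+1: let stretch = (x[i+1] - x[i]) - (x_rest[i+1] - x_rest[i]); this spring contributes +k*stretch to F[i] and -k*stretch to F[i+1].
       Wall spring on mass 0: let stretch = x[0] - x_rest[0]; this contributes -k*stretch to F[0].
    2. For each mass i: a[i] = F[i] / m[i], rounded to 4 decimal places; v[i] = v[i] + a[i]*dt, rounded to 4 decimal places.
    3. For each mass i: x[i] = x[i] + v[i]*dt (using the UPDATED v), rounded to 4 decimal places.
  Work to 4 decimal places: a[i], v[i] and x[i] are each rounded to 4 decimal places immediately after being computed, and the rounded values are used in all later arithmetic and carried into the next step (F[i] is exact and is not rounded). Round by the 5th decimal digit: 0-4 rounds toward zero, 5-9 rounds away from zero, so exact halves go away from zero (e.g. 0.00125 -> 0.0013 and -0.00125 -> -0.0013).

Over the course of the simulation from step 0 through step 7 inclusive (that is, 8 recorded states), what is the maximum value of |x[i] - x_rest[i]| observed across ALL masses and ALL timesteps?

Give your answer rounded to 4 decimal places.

Answer: 1.1445

Derivation:
Step 0: x=[4.0000 10.0000 16.0000] v=[0.0000 0.0000 0.0000]
Step 1: x=[4.5000 10.0000 15.7500] v=[2.0000 0.0000 -1.0000]
Step 2: x=[5.2500 10.0625 15.3125] v=[3.0000 0.2500 -1.7500]
Step 3: x=[5.8906 10.2344 14.8125] v=[2.5625 0.6875 -2.0000]
Step 4: x=[6.1445 10.4649 14.4180] v=[1.0157 0.9218 -1.5781]
Step 5: x=[5.9424 10.6035 14.2852] v=[-0.8084 0.5545 -0.5312]
Step 6: x=[5.4200 10.4973 14.4820] v=[-2.0897 -0.4249 0.7871]
Step 7: x=[4.8119 10.1179 14.9326] v=[-2.4324 -1.5175 1.8024]
Max displacement = 1.1445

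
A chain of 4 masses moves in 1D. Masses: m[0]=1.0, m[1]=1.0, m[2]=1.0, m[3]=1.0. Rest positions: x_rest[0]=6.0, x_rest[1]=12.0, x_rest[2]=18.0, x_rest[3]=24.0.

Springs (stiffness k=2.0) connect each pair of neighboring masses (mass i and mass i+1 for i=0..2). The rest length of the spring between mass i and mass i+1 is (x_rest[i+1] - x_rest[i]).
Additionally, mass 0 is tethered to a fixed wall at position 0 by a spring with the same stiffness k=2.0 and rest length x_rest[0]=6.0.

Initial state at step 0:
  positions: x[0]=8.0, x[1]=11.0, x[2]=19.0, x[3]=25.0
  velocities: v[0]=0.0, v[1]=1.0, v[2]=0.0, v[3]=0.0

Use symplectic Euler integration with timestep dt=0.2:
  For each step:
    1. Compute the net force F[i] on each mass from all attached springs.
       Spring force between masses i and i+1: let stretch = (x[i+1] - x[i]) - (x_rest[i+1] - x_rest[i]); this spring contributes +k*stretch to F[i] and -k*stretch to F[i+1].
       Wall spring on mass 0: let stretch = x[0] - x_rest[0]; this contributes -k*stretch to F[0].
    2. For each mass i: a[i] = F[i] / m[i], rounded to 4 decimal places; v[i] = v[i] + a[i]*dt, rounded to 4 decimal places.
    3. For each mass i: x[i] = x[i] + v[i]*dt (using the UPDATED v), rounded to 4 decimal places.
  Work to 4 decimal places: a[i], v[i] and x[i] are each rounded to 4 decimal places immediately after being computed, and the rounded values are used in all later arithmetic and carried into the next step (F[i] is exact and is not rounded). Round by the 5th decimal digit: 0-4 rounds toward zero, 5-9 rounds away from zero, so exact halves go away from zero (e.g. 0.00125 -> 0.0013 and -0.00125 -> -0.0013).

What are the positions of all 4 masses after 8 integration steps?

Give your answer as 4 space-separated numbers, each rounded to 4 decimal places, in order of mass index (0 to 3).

Step 0: x=[8.0000 11.0000 19.0000 25.0000] v=[0.0000 1.0000 0.0000 0.0000]
Step 1: x=[7.6000 11.6000 18.8400 25.0000] v=[-2.0000 3.0000 -0.8000 0.0000]
Step 2: x=[6.9120 12.4592 18.5936 24.9872] v=[-3.4400 4.2960 -1.2320 -0.0640]
Step 3: x=[6.1148 13.3654 18.3679 24.9429] v=[-3.9859 4.5309 -1.1283 -0.2214]
Step 4: x=[5.4085 14.0917 18.2680 24.8526] v=[-3.5316 3.6317 -0.4993 -0.4514]
Step 5: x=[4.9642 14.4575 18.3608 24.7156] v=[-2.2217 1.8289 0.4640 -0.6852]
Step 6: x=[4.8822 14.3761 18.6497 24.5502] v=[-0.4101 -0.4071 1.4446 -0.8271]
Step 7: x=[5.1691 13.8771 19.0688 24.3927] v=[1.4346 -2.4952 2.0954 -0.7873]
Step 8: x=[5.7391 13.0968 19.4985 24.2893] v=[2.8502 -3.9017 2.1483 -0.5169]

Answer: 5.7391 13.0968 19.4985 24.2893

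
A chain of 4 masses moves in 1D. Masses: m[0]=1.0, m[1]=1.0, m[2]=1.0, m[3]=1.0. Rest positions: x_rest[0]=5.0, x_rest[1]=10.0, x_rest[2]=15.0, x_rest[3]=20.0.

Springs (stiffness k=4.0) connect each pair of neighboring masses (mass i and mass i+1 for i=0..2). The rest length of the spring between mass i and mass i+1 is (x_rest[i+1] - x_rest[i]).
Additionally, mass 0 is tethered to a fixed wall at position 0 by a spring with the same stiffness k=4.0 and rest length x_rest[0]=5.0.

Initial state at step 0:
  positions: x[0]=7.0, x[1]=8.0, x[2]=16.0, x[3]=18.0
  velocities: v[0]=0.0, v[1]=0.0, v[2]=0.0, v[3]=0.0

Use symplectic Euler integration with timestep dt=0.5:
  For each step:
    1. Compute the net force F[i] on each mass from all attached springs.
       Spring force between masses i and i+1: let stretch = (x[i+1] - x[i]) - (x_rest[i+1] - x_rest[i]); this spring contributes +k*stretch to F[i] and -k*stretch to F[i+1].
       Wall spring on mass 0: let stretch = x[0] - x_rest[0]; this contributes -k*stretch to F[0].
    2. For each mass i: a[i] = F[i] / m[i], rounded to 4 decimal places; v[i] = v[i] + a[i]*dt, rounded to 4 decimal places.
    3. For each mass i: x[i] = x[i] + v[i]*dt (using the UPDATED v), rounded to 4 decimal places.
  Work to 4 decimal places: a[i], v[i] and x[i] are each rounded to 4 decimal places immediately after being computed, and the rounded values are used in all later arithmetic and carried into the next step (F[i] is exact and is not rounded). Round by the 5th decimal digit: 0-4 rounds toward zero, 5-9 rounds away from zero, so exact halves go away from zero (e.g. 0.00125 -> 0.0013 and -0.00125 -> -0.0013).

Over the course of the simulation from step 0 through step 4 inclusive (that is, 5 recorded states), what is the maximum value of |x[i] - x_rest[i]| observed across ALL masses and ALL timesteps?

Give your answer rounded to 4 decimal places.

Step 0: x=[7.0000 8.0000 16.0000 18.0000] v=[0.0000 0.0000 0.0000 0.0000]
Step 1: x=[1.0000 15.0000 10.0000 21.0000] v=[-12.0000 14.0000 -12.0000 6.0000]
Step 2: x=[8.0000 3.0000 20.0000 18.0000] v=[14.0000 -24.0000 20.0000 -6.0000]
Step 3: x=[2.0000 13.0000 11.0000 22.0000] v=[-12.0000 20.0000 -18.0000 8.0000]
Step 4: x=[5.0000 10.0000 15.0000 20.0000] v=[6.0000 -6.0000 8.0000 -4.0000]
Max displacement = 7.0000

Answer: 7.0000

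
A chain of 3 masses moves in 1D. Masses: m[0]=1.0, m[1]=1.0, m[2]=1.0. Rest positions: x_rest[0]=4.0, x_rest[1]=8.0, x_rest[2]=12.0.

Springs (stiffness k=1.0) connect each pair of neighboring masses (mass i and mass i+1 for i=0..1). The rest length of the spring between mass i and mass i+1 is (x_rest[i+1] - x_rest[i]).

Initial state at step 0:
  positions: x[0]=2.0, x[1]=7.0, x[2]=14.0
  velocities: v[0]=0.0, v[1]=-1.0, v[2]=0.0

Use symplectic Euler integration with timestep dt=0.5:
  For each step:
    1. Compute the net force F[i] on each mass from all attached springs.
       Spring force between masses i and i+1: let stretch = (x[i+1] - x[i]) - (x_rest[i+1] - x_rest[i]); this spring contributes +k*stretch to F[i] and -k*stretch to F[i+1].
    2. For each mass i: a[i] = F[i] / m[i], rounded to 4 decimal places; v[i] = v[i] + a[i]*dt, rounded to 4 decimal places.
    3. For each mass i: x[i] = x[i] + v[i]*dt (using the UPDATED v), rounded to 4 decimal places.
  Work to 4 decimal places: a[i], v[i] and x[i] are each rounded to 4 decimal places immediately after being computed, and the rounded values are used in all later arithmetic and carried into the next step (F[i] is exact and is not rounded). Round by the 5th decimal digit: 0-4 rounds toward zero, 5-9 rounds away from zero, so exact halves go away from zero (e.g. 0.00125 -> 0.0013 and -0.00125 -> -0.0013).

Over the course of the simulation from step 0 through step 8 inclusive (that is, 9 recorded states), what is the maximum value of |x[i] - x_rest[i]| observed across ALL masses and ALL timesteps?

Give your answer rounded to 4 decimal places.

Answer: 3.2275

Derivation:
Step 0: x=[2.0000 7.0000 14.0000] v=[0.0000 -1.0000 0.0000]
Step 1: x=[2.2500 7.0000 13.2500] v=[0.5000 0.0000 -1.5000]
Step 2: x=[2.6875 7.3750 11.9375] v=[0.8750 0.7500 -2.6250]
Step 3: x=[3.2969 7.7188 10.4844] v=[1.2188 0.6875 -2.9063]
Step 4: x=[4.0118 7.6485 9.3399] v=[1.4298 -0.1407 -2.2891]
Step 5: x=[4.6359 7.0918 8.7725] v=[1.2482 -1.1134 -1.1348]
Step 6: x=[4.8740 6.3413 8.7850] v=[0.4762 -1.5010 0.0249]
Step 7: x=[4.4789 5.8349 9.1866] v=[-0.7902 -1.0128 0.8031]
Step 8: x=[3.4228 5.8274 9.7503] v=[-2.1122 -0.0150 1.1273]
Max displacement = 3.2275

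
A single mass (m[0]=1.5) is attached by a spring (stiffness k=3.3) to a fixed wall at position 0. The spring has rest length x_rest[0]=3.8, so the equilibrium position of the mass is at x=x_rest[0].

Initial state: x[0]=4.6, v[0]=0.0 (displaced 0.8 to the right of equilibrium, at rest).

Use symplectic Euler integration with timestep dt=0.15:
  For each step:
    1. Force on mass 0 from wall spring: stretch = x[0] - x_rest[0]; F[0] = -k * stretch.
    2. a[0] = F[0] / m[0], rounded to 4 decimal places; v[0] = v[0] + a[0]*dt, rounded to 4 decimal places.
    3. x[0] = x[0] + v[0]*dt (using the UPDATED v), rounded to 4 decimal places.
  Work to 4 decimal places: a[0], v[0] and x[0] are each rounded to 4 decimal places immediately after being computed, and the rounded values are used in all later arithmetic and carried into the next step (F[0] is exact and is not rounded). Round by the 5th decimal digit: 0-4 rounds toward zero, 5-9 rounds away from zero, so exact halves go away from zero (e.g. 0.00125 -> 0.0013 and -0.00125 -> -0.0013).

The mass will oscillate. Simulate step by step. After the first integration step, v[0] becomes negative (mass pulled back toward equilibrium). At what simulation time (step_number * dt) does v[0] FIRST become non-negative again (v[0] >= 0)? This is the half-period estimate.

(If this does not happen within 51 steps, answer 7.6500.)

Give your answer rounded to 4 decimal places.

Step 0: x=[4.6000] v=[0.0000]
Step 1: x=[4.5604] v=[-0.2640]
Step 2: x=[4.4832] v=[-0.5149]
Step 3: x=[4.3721] v=[-0.7404]
Step 4: x=[4.2327] v=[-0.9292]
Step 5: x=[4.0719] v=[-1.0720]
Step 6: x=[3.8976] v=[-1.1617]
Step 7: x=[3.7185] v=[-1.1939]
Step 8: x=[3.5435] v=[-1.1670]
Step 9: x=[3.3811] v=[-1.0824]
Step 10: x=[3.2395] v=[-0.9442]
Step 11: x=[3.1256] v=[-0.7592]
Step 12: x=[3.0451] v=[-0.5366]
Step 13: x=[3.0020] v=[-0.2875]
Step 14: x=[2.9984] v=[-0.0242]
Step 15: x=[3.0344] v=[0.2403]
First v>=0 after going negative at step 15, time=2.2500

Answer: 2.2500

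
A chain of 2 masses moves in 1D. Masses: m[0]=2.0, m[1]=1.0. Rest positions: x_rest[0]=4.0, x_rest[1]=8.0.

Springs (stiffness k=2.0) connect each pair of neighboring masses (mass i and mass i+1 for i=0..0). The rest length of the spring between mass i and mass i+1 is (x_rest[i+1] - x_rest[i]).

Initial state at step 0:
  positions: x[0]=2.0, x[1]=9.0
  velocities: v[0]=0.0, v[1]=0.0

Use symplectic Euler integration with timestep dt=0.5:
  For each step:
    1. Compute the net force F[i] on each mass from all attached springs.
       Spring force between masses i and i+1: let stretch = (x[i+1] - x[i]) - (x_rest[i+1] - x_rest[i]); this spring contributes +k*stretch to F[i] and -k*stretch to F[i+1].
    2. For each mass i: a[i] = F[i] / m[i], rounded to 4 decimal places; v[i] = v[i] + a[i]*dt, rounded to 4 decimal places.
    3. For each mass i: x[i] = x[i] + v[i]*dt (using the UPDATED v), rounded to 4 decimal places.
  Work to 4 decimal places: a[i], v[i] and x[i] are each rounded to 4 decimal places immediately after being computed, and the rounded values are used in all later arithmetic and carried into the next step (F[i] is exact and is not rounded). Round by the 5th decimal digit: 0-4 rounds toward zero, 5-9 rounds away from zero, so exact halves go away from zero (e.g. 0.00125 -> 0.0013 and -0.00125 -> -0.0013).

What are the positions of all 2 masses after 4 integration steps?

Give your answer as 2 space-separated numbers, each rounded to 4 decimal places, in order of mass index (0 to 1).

Step 0: x=[2.0000 9.0000] v=[0.0000 0.0000]
Step 1: x=[2.7500 7.5000] v=[1.5000 -3.0000]
Step 2: x=[3.6875 5.6250] v=[1.8750 -3.7500]
Step 3: x=[4.1094 4.7813] v=[0.8438 -1.6875]
Step 4: x=[3.6993 5.6016] v=[-0.8203 1.6406]

Answer: 3.6993 5.6016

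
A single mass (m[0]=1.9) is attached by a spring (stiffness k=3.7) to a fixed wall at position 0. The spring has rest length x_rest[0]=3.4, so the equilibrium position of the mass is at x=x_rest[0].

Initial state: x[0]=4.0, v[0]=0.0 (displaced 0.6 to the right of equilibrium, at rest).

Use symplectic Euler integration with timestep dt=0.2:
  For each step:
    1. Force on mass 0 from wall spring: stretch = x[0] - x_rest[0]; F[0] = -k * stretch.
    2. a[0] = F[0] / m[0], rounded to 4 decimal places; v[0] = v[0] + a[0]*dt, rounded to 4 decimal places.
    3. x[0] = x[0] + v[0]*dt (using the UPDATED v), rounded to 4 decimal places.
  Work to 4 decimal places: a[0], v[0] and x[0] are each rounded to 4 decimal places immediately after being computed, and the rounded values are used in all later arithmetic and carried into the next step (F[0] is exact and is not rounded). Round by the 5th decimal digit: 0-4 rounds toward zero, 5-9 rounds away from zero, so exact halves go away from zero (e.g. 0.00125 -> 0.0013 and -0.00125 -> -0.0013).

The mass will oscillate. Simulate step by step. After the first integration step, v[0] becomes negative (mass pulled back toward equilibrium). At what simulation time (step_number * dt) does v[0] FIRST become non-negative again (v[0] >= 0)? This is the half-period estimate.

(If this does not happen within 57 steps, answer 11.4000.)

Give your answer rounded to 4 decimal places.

Answer: 2.4000

Derivation:
Step 0: x=[4.0000] v=[0.0000]
Step 1: x=[3.9533] v=[-0.2337]
Step 2: x=[3.8635] v=[-0.4492]
Step 3: x=[3.7376] v=[-0.6297]
Step 4: x=[3.5854] v=[-0.7612]
Step 5: x=[3.4187] v=[-0.8334]
Step 6: x=[3.2506] v=[-0.8407]
Step 7: x=[3.0941] v=[-0.7825]
Step 8: x=[2.9614] v=[-0.6634]
Step 9: x=[2.8629] v=[-0.4926]
Step 10: x=[2.8062] v=[-0.2834]
Step 11: x=[2.7958] v=[-0.0521]
Step 12: x=[2.8324] v=[0.1832]
First v>=0 after going negative at step 12, time=2.4000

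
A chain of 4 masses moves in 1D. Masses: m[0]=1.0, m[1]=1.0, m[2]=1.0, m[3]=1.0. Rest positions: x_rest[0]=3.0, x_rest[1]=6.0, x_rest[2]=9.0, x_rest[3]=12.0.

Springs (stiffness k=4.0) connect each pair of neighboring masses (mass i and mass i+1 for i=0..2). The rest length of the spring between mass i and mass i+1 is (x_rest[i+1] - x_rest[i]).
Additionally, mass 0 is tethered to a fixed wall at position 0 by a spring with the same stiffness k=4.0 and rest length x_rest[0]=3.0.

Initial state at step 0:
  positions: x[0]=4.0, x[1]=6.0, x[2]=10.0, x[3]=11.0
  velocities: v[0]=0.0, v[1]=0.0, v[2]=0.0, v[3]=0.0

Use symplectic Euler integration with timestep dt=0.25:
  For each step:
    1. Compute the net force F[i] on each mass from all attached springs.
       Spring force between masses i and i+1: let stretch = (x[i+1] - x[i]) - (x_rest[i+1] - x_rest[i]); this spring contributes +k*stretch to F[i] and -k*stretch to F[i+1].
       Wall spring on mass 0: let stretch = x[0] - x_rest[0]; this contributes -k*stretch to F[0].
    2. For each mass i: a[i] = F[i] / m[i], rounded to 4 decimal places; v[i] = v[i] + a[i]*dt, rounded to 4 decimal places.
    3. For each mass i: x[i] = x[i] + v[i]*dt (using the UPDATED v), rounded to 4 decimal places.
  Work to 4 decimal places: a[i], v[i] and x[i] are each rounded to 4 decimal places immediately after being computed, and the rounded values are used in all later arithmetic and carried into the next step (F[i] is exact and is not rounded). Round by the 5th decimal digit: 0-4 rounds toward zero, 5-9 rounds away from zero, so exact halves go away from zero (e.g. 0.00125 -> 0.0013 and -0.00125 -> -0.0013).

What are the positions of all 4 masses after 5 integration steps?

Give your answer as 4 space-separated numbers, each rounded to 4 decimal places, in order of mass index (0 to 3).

Step 0: x=[4.0000 6.0000 10.0000 11.0000] v=[0.0000 0.0000 0.0000 0.0000]
Step 1: x=[3.5000 6.5000 9.2500 11.5000] v=[-2.0000 2.0000 -3.0000 2.0000]
Step 2: x=[2.8750 6.9375 8.3750 12.1875] v=[-2.5000 1.7500 -3.5000 2.7500]
Step 3: x=[2.5469 6.7188 8.0938 12.6719] v=[-1.3125 -0.8750 -1.1250 1.9375]
Step 4: x=[2.6250 5.8008 8.6133 12.7618] v=[0.3125 -3.6719 2.0781 0.3594]
Step 5: x=[2.8408 4.7920 9.4668 12.5645] v=[0.8633 -4.0352 3.4141 -0.7891]

Answer: 2.8408 4.7920 9.4668 12.5645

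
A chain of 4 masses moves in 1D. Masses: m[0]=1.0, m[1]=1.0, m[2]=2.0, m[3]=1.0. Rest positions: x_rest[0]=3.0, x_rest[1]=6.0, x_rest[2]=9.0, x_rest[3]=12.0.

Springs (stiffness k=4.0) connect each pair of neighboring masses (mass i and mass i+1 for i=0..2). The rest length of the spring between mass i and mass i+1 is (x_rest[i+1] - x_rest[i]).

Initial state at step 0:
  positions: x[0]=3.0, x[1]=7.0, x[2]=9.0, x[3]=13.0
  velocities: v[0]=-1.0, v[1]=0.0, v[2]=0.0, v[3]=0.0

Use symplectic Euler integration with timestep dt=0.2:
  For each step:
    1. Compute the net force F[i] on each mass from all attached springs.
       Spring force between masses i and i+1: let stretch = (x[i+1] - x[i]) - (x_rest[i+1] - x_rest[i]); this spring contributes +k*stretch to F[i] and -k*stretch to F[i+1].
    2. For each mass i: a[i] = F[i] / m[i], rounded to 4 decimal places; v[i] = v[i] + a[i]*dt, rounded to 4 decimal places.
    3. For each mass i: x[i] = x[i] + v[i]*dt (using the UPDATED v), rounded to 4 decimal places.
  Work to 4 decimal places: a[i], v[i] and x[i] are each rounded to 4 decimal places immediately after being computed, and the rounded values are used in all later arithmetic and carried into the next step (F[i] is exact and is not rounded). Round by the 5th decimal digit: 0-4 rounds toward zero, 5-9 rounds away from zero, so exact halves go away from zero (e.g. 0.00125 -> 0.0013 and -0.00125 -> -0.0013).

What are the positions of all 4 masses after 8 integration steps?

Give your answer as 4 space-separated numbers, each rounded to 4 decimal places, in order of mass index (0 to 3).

Step 0: x=[3.0000 7.0000 9.0000 13.0000] v=[-1.0000 0.0000 0.0000 0.0000]
Step 1: x=[2.9600 6.6800 9.1600 12.8400] v=[-0.2000 -1.6000 0.8000 -0.8000]
Step 2: x=[3.0352 6.1616 9.4160 12.5712] v=[0.3760 -2.5920 1.2800 -1.3440]
Step 3: x=[3.1306 5.6637 9.6641 12.2776] v=[0.4771 -2.4896 1.2403 -1.4682]
Step 4: x=[3.1513 5.4005 9.8012 12.0458] v=[0.1036 -1.3158 0.6855 -1.1590]
Step 5: x=[3.0519 5.4816 9.7658 11.9349] v=[-0.4970 0.4054 -0.1769 -0.5547]
Step 6: x=[2.8613 5.8594 9.5612 11.9569] v=[-0.9532 1.8890 -1.0229 0.1100]
Step 7: x=[2.6704 6.3498 9.2521 12.0756] v=[-0.9547 2.4520 -1.5453 0.5934]
Step 8: x=[2.5882 6.7159 8.9367 12.2225] v=[-0.4112 1.8303 -1.5768 0.7346]

Answer: 2.5882 6.7159 8.9367 12.2225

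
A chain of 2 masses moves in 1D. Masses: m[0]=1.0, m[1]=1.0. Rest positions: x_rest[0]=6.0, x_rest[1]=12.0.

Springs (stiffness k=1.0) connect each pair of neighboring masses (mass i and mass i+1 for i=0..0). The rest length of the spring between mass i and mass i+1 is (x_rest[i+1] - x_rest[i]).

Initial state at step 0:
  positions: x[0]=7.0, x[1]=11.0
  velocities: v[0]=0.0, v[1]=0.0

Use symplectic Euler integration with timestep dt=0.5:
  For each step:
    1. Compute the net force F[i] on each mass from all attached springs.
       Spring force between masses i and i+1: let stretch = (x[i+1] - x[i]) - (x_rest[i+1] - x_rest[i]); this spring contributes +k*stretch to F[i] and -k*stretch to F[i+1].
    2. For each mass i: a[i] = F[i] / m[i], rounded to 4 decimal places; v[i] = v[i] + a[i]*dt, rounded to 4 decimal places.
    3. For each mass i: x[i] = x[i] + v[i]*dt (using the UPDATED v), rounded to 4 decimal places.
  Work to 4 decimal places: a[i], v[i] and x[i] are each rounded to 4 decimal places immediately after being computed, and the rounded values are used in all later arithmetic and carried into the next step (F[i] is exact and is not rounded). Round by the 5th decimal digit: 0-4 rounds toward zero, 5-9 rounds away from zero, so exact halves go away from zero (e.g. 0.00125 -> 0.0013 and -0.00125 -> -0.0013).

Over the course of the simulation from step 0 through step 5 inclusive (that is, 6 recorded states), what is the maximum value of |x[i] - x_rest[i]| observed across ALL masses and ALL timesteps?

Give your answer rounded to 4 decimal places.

Step 0: x=[7.0000 11.0000] v=[0.0000 0.0000]
Step 1: x=[6.5000 11.5000] v=[-1.0000 1.0000]
Step 2: x=[5.7500 12.2500] v=[-1.5000 1.5000]
Step 3: x=[5.1250 12.8750] v=[-1.2500 1.2500]
Step 4: x=[4.9375 13.0625] v=[-0.3750 0.3750]
Step 5: x=[5.2813 12.7188] v=[0.6875 -0.6875]
Max displacement = 1.0625

Answer: 1.0625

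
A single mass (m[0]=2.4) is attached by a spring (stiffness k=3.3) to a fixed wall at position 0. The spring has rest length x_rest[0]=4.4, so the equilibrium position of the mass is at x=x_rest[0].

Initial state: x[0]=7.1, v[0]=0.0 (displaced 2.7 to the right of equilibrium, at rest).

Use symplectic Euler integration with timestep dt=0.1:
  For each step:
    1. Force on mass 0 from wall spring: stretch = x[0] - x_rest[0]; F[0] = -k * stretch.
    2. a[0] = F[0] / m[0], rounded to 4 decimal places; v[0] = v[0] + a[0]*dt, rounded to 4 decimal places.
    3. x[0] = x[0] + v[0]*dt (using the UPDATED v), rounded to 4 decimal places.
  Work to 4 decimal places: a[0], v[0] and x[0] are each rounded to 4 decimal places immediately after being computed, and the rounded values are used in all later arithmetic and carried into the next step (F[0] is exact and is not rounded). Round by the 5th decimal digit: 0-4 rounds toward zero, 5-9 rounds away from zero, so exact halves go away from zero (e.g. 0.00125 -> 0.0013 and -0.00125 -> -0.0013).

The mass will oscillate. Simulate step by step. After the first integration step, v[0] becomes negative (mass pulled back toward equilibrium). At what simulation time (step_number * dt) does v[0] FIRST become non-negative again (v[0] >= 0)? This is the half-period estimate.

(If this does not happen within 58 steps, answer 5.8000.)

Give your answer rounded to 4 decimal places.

Answer: 2.7000

Derivation:
Step 0: x=[7.1000] v=[0.0000]
Step 1: x=[7.0629] v=[-0.3713]
Step 2: x=[6.9892] v=[-0.7375]
Step 3: x=[6.8799] v=[-1.0935]
Step 4: x=[6.7365] v=[-1.4345]
Step 5: x=[6.5609] v=[-1.7558]
Step 6: x=[6.3556] v=[-2.0529]
Step 7: x=[6.1234] v=[-2.3218]
Step 8: x=[5.8675] v=[-2.5588]
Step 9: x=[5.5914] v=[-2.7606]
Step 10: x=[5.2990] v=[-2.9244]
Step 11: x=[4.9942] v=[-3.0480]
Step 12: x=[4.6812] v=[-3.1297]
Step 13: x=[4.3644] v=[-3.1684]
Step 14: x=[4.0481] v=[-3.1635]
Step 15: x=[3.7366] v=[-3.1151]
Step 16: x=[3.4342] v=[-3.0239]
Step 17: x=[3.1451] v=[-2.8911]
Step 18: x=[2.8732] v=[-2.7186]
Step 19: x=[2.6223] v=[-2.5087]
Step 20: x=[2.3959] v=[-2.2643]
Step 21: x=[2.1970] v=[-1.9887]
Step 22: x=[2.0284] v=[-1.6858]
Step 23: x=[1.8924] v=[-1.3597]
Step 24: x=[1.7909] v=[-1.0149]
Step 25: x=[1.7253] v=[-0.6562]
Step 26: x=[1.6965] v=[-0.2884]
Step 27: x=[1.7048] v=[0.0833]
First v>=0 after going negative at step 27, time=2.7000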